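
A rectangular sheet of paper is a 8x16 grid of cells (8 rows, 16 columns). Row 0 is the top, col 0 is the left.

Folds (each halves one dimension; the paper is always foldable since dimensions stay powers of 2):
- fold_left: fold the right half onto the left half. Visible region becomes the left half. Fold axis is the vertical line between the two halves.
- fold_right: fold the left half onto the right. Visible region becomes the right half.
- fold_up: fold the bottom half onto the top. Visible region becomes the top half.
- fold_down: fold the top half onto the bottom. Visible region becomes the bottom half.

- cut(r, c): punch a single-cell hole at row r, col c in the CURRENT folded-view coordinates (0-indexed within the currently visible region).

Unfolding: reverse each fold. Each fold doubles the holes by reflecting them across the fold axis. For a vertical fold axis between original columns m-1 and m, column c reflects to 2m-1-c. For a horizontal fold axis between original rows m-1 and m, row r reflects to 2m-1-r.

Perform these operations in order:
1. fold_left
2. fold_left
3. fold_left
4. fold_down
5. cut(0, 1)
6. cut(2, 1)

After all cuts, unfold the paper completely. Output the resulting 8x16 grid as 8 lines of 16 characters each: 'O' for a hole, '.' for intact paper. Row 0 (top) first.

Answer: ................
.OO..OO..OO..OO.
................
.OO..OO..OO..OO.
.OO..OO..OO..OO.
................
.OO..OO..OO..OO.
................

Derivation:
Op 1 fold_left: fold axis v@8; visible region now rows[0,8) x cols[0,8) = 8x8
Op 2 fold_left: fold axis v@4; visible region now rows[0,8) x cols[0,4) = 8x4
Op 3 fold_left: fold axis v@2; visible region now rows[0,8) x cols[0,2) = 8x2
Op 4 fold_down: fold axis h@4; visible region now rows[4,8) x cols[0,2) = 4x2
Op 5 cut(0, 1): punch at orig (4,1); cuts so far [(4, 1)]; region rows[4,8) x cols[0,2) = 4x2
Op 6 cut(2, 1): punch at orig (6,1); cuts so far [(4, 1), (6, 1)]; region rows[4,8) x cols[0,2) = 4x2
Unfold 1 (reflect across h@4): 4 holes -> [(1, 1), (3, 1), (4, 1), (6, 1)]
Unfold 2 (reflect across v@2): 8 holes -> [(1, 1), (1, 2), (3, 1), (3, 2), (4, 1), (4, 2), (6, 1), (6, 2)]
Unfold 3 (reflect across v@4): 16 holes -> [(1, 1), (1, 2), (1, 5), (1, 6), (3, 1), (3, 2), (3, 5), (3, 6), (4, 1), (4, 2), (4, 5), (4, 6), (6, 1), (6, 2), (6, 5), (6, 6)]
Unfold 4 (reflect across v@8): 32 holes -> [(1, 1), (1, 2), (1, 5), (1, 6), (1, 9), (1, 10), (1, 13), (1, 14), (3, 1), (3, 2), (3, 5), (3, 6), (3, 9), (3, 10), (3, 13), (3, 14), (4, 1), (4, 2), (4, 5), (4, 6), (4, 9), (4, 10), (4, 13), (4, 14), (6, 1), (6, 2), (6, 5), (6, 6), (6, 9), (6, 10), (6, 13), (6, 14)]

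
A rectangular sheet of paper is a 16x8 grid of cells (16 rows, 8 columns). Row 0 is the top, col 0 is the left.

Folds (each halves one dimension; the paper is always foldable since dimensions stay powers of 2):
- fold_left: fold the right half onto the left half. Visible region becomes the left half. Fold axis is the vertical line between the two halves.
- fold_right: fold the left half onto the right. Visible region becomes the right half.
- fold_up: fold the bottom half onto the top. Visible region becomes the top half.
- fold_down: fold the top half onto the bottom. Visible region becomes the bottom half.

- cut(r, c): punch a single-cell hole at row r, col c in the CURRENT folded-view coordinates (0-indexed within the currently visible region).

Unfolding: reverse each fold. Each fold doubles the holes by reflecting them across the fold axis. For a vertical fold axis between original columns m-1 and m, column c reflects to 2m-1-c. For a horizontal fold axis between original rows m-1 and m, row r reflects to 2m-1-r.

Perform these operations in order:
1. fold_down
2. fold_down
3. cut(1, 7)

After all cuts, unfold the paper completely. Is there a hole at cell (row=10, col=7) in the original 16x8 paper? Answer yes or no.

Op 1 fold_down: fold axis h@8; visible region now rows[8,16) x cols[0,8) = 8x8
Op 2 fold_down: fold axis h@12; visible region now rows[12,16) x cols[0,8) = 4x8
Op 3 cut(1, 7): punch at orig (13,7); cuts so far [(13, 7)]; region rows[12,16) x cols[0,8) = 4x8
Unfold 1 (reflect across h@12): 2 holes -> [(10, 7), (13, 7)]
Unfold 2 (reflect across h@8): 4 holes -> [(2, 7), (5, 7), (10, 7), (13, 7)]
Holes: [(2, 7), (5, 7), (10, 7), (13, 7)]

Answer: yes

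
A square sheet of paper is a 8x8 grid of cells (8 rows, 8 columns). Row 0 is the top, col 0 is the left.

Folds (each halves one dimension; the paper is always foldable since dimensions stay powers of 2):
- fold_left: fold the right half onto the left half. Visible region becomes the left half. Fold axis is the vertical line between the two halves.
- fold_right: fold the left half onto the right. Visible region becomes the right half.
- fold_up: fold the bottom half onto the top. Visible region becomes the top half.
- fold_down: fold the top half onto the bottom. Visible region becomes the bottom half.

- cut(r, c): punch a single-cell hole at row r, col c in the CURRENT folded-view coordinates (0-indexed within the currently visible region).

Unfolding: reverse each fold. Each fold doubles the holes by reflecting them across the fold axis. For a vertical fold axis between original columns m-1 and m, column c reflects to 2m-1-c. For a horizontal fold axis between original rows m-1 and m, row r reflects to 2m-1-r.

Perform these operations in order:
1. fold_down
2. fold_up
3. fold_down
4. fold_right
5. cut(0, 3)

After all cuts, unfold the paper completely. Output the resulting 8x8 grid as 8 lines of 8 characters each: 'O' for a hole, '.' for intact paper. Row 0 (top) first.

Op 1 fold_down: fold axis h@4; visible region now rows[4,8) x cols[0,8) = 4x8
Op 2 fold_up: fold axis h@6; visible region now rows[4,6) x cols[0,8) = 2x8
Op 3 fold_down: fold axis h@5; visible region now rows[5,6) x cols[0,8) = 1x8
Op 4 fold_right: fold axis v@4; visible region now rows[5,6) x cols[4,8) = 1x4
Op 5 cut(0, 3): punch at orig (5,7); cuts so far [(5, 7)]; region rows[5,6) x cols[4,8) = 1x4
Unfold 1 (reflect across v@4): 2 holes -> [(5, 0), (5, 7)]
Unfold 2 (reflect across h@5): 4 holes -> [(4, 0), (4, 7), (5, 0), (5, 7)]
Unfold 3 (reflect across h@6): 8 holes -> [(4, 0), (4, 7), (5, 0), (5, 7), (6, 0), (6, 7), (7, 0), (7, 7)]
Unfold 4 (reflect across h@4): 16 holes -> [(0, 0), (0, 7), (1, 0), (1, 7), (2, 0), (2, 7), (3, 0), (3, 7), (4, 0), (4, 7), (5, 0), (5, 7), (6, 0), (6, 7), (7, 0), (7, 7)]

Answer: O......O
O......O
O......O
O......O
O......O
O......O
O......O
O......O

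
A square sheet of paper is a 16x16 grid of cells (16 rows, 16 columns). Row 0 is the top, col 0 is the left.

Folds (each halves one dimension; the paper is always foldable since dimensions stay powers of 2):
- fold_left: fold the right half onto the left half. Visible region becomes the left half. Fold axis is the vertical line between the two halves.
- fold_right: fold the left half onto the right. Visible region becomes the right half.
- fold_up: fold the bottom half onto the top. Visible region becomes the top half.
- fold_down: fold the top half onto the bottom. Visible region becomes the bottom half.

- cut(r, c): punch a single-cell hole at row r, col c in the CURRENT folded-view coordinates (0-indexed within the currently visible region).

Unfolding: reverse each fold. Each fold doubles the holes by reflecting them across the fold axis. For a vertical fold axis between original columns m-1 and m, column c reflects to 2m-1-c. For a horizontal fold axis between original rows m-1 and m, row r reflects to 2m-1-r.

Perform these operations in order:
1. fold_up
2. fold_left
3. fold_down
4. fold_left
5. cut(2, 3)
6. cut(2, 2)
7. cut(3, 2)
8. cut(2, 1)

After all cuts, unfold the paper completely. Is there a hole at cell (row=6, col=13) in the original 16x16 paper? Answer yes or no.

Answer: yes

Derivation:
Op 1 fold_up: fold axis h@8; visible region now rows[0,8) x cols[0,16) = 8x16
Op 2 fold_left: fold axis v@8; visible region now rows[0,8) x cols[0,8) = 8x8
Op 3 fold_down: fold axis h@4; visible region now rows[4,8) x cols[0,8) = 4x8
Op 4 fold_left: fold axis v@4; visible region now rows[4,8) x cols[0,4) = 4x4
Op 5 cut(2, 3): punch at orig (6,3); cuts so far [(6, 3)]; region rows[4,8) x cols[0,4) = 4x4
Op 6 cut(2, 2): punch at orig (6,2); cuts so far [(6, 2), (6, 3)]; region rows[4,8) x cols[0,4) = 4x4
Op 7 cut(3, 2): punch at orig (7,2); cuts so far [(6, 2), (6, 3), (7, 2)]; region rows[4,8) x cols[0,4) = 4x4
Op 8 cut(2, 1): punch at orig (6,1); cuts so far [(6, 1), (6, 2), (6, 3), (7, 2)]; region rows[4,8) x cols[0,4) = 4x4
Unfold 1 (reflect across v@4): 8 holes -> [(6, 1), (6, 2), (6, 3), (6, 4), (6, 5), (6, 6), (7, 2), (7, 5)]
Unfold 2 (reflect across h@4): 16 holes -> [(0, 2), (0, 5), (1, 1), (1, 2), (1, 3), (1, 4), (1, 5), (1, 6), (6, 1), (6, 2), (6, 3), (6, 4), (6, 5), (6, 6), (7, 2), (7, 5)]
Unfold 3 (reflect across v@8): 32 holes -> [(0, 2), (0, 5), (0, 10), (0, 13), (1, 1), (1, 2), (1, 3), (1, 4), (1, 5), (1, 6), (1, 9), (1, 10), (1, 11), (1, 12), (1, 13), (1, 14), (6, 1), (6, 2), (6, 3), (6, 4), (6, 5), (6, 6), (6, 9), (6, 10), (6, 11), (6, 12), (6, 13), (6, 14), (7, 2), (7, 5), (7, 10), (7, 13)]
Unfold 4 (reflect across h@8): 64 holes -> [(0, 2), (0, 5), (0, 10), (0, 13), (1, 1), (1, 2), (1, 3), (1, 4), (1, 5), (1, 6), (1, 9), (1, 10), (1, 11), (1, 12), (1, 13), (1, 14), (6, 1), (6, 2), (6, 3), (6, 4), (6, 5), (6, 6), (6, 9), (6, 10), (6, 11), (6, 12), (6, 13), (6, 14), (7, 2), (7, 5), (7, 10), (7, 13), (8, 2), (8, 5), (8, 10), (8, 13), (9, 1), (9, 2), (9, 3), (9, 4), (9, 5), (9, 6), (9, 9), (9, 10), (9, 11), (9, 12), (9, 13), (9, 14), (14, 1), (14, 2), (14, 3), (14, 4), (14, 5), (14, 6), (14, 9), (14, 10), (14, 11), (14, 12), (14, 13), (14, 14), (15, 2), (15, 5), (15, 10), (15, 13)]
Holes: [(0, 2), (0, 5), (0, 10), (0, 13), (1, 1), (1, 2), (1, 3), (1, 4), (1, 5), (1, 6), (1, 9), (1, 10), (1, 11), (1, 12), (1, 13), (1, 14), (6, 1), (6, 2), (6, 3), (6, 4), (6, 5), (6, 6), (6, 9), (6, 10), (6, 11), (6, 12), (6, 13), (6, 14), (7, 2), (7, 5), (7, 10), (7, 13), (8, 2), (8, 5), (8, 10), (8, 13), (9, 1), (9, 2), (9, 3), (9, 4), (9, 5), (9, 6), (9, 9), (9, 10), (9, 11), (9, 12), (9, 13), (9, 14), (14, 1), (14, 2), (14, 3), (14, 4), (14, 5), (14, 6), (14, 9), (14, 10), (14, 11), (14, 12), (14, 13), (14, 14), (15, 2), (15, 5), (15, 10), (15, 13)]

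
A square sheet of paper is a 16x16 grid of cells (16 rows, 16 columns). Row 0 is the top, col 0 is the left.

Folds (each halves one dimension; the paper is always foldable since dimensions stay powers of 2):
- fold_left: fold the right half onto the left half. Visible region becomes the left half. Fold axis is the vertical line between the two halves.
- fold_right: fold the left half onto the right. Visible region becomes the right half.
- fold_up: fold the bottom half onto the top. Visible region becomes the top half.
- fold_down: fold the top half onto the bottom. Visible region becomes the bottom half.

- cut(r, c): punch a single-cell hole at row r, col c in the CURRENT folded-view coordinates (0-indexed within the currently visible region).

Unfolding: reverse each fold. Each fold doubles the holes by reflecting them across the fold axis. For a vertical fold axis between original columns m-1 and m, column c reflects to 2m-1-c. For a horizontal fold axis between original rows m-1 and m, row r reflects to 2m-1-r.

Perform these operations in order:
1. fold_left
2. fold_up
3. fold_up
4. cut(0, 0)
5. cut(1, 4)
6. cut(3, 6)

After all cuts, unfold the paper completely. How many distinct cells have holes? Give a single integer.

Answer: 24

Derivation:
Op 1 fold_left: fold axis v@8; visible region now rows[0,16) x cols[0,8) = 16x8
Op 2 fold_up: fold axis h@8; visible region now rows[0,8) x cols[0,8) = 8x8
Op 3 fold_up: fold axis h@4; visible region now rows[0,4) x cols[0,8) = 4x8
Op 4 cut(0, 0): punch at orig (0,0); cuts so far [(0, 0)]; region rows[0,4) x cols[0,8) = 4x8
Op 5 cut(1, 4): punch at orig (1,4); cuts so far [(0, 0), (1, 4)]; region rows[0,4) x cols[0,8) = 4x8
Op 6 cut(3, 6): punch at orig (3,6); cuts so far [(0, 0), (1, 4), (3, 6)]; region rows[0,4) x cols[0,8) = 4x8
Unfold 1 (reflect across h@4): 6 holes -> [(0, 0), (1, 4), (3, 6), (4, 6), (6, 4), (7, 0)]
Unfold 2 (reflect across h@8): 12 holes -> [(0, 0), (1, 4), (3, 6), (4, 6), (6, 4), (7, 0), (8, 0), (9, 4), (11, 6), (12, 6), (14, 4), (15, 0)]
Unfold 3 (reflect across v@8): 24 holes -> [(0, 0), (0, 15), (1, 4), (1, 11), (3, 6), (3, 9), (4, 6), (4, 9), (6, 4), (6, 11), (7, 0), (7, 15), (8, 0), (8, 15), (9, 4), (9, 11), (11, 6), (11, 9), (12, 6), (12, 9), (14, 4), (14, 11), (15, 0), (15, 15)]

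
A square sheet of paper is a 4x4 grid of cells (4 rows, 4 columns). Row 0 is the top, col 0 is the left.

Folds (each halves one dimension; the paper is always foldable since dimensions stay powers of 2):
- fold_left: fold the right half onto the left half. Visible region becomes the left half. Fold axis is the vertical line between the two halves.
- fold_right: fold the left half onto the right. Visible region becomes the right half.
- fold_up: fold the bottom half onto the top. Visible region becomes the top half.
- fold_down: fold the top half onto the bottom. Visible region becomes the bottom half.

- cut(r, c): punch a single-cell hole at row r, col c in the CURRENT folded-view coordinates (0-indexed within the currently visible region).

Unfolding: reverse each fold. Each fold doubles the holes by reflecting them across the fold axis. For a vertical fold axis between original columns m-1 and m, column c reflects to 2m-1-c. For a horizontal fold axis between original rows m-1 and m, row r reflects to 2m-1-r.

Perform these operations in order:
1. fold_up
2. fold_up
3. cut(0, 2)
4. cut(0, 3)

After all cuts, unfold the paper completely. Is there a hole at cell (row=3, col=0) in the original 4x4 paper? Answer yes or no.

Op 1 fold_up: fold axis h@2; visible region now rows[0,2) x cols[0,4) = 2x4
Op 2 fold_up: fold axis h@1; visible region now rows[0,1) x cols[0,4) = 1x4
Op 3 cut(0, 2): punch at orig (0,2); cuts so far [(0, 2)]; region rows[0,1) x cols[0,4) = 1x4
Op 4 cut(0, 3): punch at orig (0,3); cuts so far [(0, 2), (0, 3)]; region rows[0,1) x cols[0,4) = 1x4
Unfold 1 (reflect across h@1): 4 holes -> [(0, 2), (0, 3), (1, 2), (1, 3)]
Unfold 2 (reflect across h@2): 8 holes -> [(0, 2), (0, 3), (1, 2), (1, 3), (2, 2), (2, 3), (3, 2), (3, 3)]
Holes: [(0, 2), (0, 3), (1, 2), (1, 3), (2, 2), (2, 3), (3, 2), (3, 3)]

Answer: no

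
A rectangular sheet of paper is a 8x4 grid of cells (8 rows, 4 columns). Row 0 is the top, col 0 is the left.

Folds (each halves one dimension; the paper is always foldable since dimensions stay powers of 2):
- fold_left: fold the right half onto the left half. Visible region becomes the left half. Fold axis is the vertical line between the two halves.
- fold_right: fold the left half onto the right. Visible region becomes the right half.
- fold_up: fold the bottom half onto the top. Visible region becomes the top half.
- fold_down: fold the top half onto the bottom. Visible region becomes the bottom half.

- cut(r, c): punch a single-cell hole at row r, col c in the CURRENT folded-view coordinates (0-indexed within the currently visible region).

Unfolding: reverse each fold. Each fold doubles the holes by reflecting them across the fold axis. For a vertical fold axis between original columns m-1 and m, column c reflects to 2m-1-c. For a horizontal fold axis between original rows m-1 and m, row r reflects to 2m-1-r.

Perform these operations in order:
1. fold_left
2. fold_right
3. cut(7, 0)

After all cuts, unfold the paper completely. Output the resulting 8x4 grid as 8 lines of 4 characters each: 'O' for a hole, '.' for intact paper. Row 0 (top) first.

Answer: ....
....
....
....
....
....
....
OOOO

Derivation:
Op 1 fold_left: fold axis v@2; visible region now rows[0,8) x cols[0,2) = 8x2
Op 2 fold_right: fold axis v@1; visible region now rows[0,8) x cols[1,2) = 8x1
Op 3 cut(7, 0): punch at orig (7,1); cuts so far [(7, 1)]; region rows[0,8) x cols[1,2) = 8x1
Unfold 1 (reflect across v@1): 2 holes -> [(7, 0), (7, 1)]
Unfold 2 (reflect across v@2): 4 holes -> [(7, 0), (7, 1), (7, 2), (7, 3)]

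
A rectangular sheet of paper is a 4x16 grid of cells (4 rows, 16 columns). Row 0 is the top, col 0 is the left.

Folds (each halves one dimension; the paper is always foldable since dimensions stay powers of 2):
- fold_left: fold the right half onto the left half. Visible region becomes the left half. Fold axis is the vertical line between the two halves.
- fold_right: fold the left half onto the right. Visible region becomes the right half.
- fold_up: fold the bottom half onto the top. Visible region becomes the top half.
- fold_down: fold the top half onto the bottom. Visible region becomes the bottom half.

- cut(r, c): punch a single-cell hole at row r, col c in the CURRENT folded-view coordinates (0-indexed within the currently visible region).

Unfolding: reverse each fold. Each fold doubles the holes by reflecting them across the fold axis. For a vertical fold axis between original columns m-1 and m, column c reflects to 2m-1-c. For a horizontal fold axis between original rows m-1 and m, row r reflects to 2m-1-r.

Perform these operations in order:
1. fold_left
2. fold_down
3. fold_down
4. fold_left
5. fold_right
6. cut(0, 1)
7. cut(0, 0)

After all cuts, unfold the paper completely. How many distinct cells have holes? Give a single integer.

Answer: 64

Derivation:
Op 1 fold_left: fold axis v@8; visible region now rows[0,4) x cols[0,8) = 4x8
Op 2 fold_down: fold axis h@2; visible region now rows[2,4) x cols[0,8) = 2x8
Op 3 fold_down: fold axis h@3; visible region now rows[3,4) x cols[0,8) = 1x8
Op 4 fold_left: fold axis v@4; visible region now rows[3,4) x cols[0,4) = 1x4
Op 5 fold_right: fold axis v@2; visible region now rows[3,4) x cols[2,4) = 1x2
Op 6 cut(0, 1): punch at orig (3,3); cuts so far [(3, 3)]; region rows[3,4) x cols[2,4) = 1x2
Op 7 cut(0, 0): punch at orig (3,2); cuts so far [(3, 2), (3, 3)]; region rows[3,4) x cols[2,4) = 1x2
Unfold 1 (reflect across v@2): 4 holes -> [(3, 0), (3, 1), (3, 2), (3, 3)]
Unfold 2 (reflect across v@4): 8 holes -> [(3, 0), (3, 1), (3, 2), (3, 3), (3, 4), (3, 5), (3, 6), (3, 7)]
Unfold 3 (reflect across h@3): 16 holes -> [(2, 0), (2, 1), (2, 2), (2, 3), (2, 4), (2, 5), (2, 6), (2, 7), (3, 0), (3, 1), (3, 2), (3, 3), (3, 4), (3, 5), (3, 6), (3, 7)]
Unfold 4 (reflect across h@2): 32 holes -> [(0, 0), (0, 1), (0, 2), (0, 3), (0, 4), (0, 5), (0, 6), (0, 7), (1, 0), (1, 1), (1, 2), (1, 3), (1, 4), (1, 5), (1, 6), (1, 7), (2, 0), (2, 1), (2, 2), (2, 3), (2, 4), (2, 5), (2, 6), (2, 7), (3, 0), (3, 1), (3, 2), (3, 3), (3, 4), (3, 5), (3, 6), (3, 7)]
Unfold 5 (reflect across v@8): 64 holes -> [(0, 0), (0, 1), (0, 2), (0, 3), (0, 4), (0, 5), (0, 6), (0, 7), (0, 8), (0, 9), (0, 10), (0, 11), (0, 12), (0, 13), (0, 14), (0, 15), (1, 0), (1, 1), (1, 2), (1, 3), (1, 4), (1, 5), (1, 6), (1, 7), (1, 8), (1, 9), (1, 10), (1, 11), (1, 12), (1, 13), (1, 14), (1, 15), (2, 0), (2, 1), (2, 2), (2, 3), (2, 4), (2, 5), (2, 6), (2, 7), (2, 8), (2, 9), (2, 10), (2, 11), (2, 12), (2, 13), (2, 14), (2, 15), (3, 0), (3, 1), (3, 2), (3, 3), (3, 4), (3, 5), (3, 6), (3, 7), (3, 8), (3, 9), (3, 10), (3, 11), (3, 12), (3, 13), (3, 14), (3, 15)]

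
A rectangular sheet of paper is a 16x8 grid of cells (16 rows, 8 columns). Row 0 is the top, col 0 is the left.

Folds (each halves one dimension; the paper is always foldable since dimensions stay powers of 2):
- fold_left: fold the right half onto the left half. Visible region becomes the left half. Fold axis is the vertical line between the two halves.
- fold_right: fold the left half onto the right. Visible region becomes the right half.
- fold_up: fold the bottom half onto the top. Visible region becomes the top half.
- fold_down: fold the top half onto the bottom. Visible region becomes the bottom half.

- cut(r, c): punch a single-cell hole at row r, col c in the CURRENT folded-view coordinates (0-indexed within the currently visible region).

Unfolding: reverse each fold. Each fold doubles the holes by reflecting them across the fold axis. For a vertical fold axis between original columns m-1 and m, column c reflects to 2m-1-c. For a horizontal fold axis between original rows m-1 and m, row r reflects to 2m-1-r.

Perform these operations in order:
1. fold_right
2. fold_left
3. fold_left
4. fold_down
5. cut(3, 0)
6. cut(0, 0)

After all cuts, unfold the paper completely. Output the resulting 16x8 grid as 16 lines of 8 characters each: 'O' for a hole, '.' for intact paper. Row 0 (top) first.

Answer: ........
........
........
........
OOOOOOOO
........
........
OOOOOOOO
OOOOOOOO
........
........
OOOOOOOO
........
........
........
........

Derivation:
Op 1 fold_right: fold axis v@4; visible region now rows[0,16) x cols[4,8) = 16x4
Op 2 fold_left: fold axis v@6; visible region now rows[0,16) x cols[4,6) = 16x2
Op 3 fold_left: fold axis v@5; visible region now rows[0,16) x cols[4,5) = 16x1
Op 4 fold_down: fold axis h@8; visible region now rows[8,16) x cols[4,5) = 8x1
Op 5 cut(3, 0): punch at orig (11,4); cuts so far [(11, 4)]; region rows[8,16) x cols[4,5) = 8x1
Op 6 cut(0, 0): punch at orig (8,4); cuts so far [(8, 4), (11, 4)]; region rows[8,16) x cols[4,5) = 8x1
Unfold 1 (reflect across h@8): 4 holes -> [(4, 4), (7, 4), (8, 4), (11, 4)]
Unfold 2 (reflect across v@5): 8 holes -> [(4, 4), (4, 5), (7, 4), (7, 5), (8, 4), (8, 5), (11, 4), (11, 5)]
Unfold 3 (reflect across v@6): 16 holes -> [(4, 4), (4, 5), (4, 6), (4, 7), (7, 4), (7, 5), (7, 6), (7, 7), (8, 4), (8, 5), (8, 6), (8, 7), (11, 4), (11, 5), (11, 6), (11, 7)]
Unfold 4 (reflect across v@4): 32 holes -> [(4, 0), (4, 1), (4, 2), (4, 3), (4, 4), (4, 5), (4, 6), (4, 7), (7, 0), (7, 1), (7, 2), (7, 3), (7, 4), (7, 5), (7, 6), (7, 7), (8, 0), (8, 1), (8, 2), (8, 3), (8, 4), (8, 5), (8, 6), (8, 7), (11, 0), (11, 1), (11, 2), (11, 3), (11, 4), (11, 5), (11, 6), (11, 7)]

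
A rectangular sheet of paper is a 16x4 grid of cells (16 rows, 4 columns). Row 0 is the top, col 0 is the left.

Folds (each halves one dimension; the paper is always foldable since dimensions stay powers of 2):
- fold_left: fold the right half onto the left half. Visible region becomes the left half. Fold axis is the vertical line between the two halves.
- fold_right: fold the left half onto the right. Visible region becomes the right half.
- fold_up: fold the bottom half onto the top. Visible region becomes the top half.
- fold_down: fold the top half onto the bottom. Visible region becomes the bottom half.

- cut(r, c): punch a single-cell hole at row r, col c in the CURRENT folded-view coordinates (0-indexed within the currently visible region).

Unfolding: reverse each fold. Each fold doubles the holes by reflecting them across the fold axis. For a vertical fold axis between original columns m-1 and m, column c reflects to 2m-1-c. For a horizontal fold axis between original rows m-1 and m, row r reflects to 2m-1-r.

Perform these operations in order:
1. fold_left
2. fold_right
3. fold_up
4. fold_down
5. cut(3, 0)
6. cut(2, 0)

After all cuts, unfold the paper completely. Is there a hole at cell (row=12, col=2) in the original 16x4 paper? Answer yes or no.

Answer: no

Derivation:
Op 1 fold_left: fold axis v@2; visible region now rows[0,16) x cols[0,2) = 16x2
Op 2 fold_right: fold axis v@1; visible region now rows[0,16) x cols[1,2) = 16x1
Op 3 fold_up: fold axis h@8; visible region now rows[0,8) x cols[1,2) = 8x1
Op 4 fold_down: fold axis h@4; visible region now rows[4,8) x cols[1,2) = 4x1
Op 5 cut(3, 0): punch at orig (7,1); cuts so far [(7, 1)]; region rows[4,8) x cols[1,2) = 4x1
Op 6 cut(2, 0): punch at orig (6,1); cuts so far [(6, 1), (7, 1)]; region rows[4,8) x cols[1,2) = 4x1
Unfold 1 (reflect across h@4): 4 holes -> [(0, 1), (1, 1), (6, 1), (7, 1)]
Unfold 2 (reflect across h@8): 8 holes -> [(0, 1), (1, 1), (6, 1), (7, 1), (8, 1), (9, 1), (14, 1), (15, 1)]
Unfold 3 (reflect across v@1): 16 holes -> [(0, 0), (0, 1), (1, 0), (1, 1), (6, 0), (6, 1), (7, 0), (7, 1), (8, 0), (8, 1), (9, 0), (9, 1), (14, 0), (14, 1), (15, 0), (15, 1)]
Unfold 4 (reflect across v@2): 32 holes -> [(0, 0), (0, 1), (0, 2), (0, 3), (1, 0), (1, 1), (1, 2), (1, 3), (6, 0), (6, 1), (6, 2), (6, 3), (7, 0), (7, 1), (7, 2), (7, 3), (8, 0), (8, 1), (8, 2), (8, 3), (9, 0), (9, 1), (9, 2), (9, 3), (14, 0), (14, 1), (14, 2), (14, 3), (15, 0), (15, 1), (15, 2), (15, 3)]
Holes: [(0, 0), (0, 1), (0, 2), (0, 3), (1, 0), (1, 1), (1, 2), (1, 3), (6, 0), (6, 1), (6, 2), (6, 3), (7, 0), (7, 1), (7, 2), (7, 3), (8, 0), (8, 1), (8, 2), (8, 3), (9, 0), (9, 1), (9, 2), (9, 3), (14, 0), (14, 1), (14, 2), (14, 3), (15, 0), (15, 1), (15, 2), (15, 3)]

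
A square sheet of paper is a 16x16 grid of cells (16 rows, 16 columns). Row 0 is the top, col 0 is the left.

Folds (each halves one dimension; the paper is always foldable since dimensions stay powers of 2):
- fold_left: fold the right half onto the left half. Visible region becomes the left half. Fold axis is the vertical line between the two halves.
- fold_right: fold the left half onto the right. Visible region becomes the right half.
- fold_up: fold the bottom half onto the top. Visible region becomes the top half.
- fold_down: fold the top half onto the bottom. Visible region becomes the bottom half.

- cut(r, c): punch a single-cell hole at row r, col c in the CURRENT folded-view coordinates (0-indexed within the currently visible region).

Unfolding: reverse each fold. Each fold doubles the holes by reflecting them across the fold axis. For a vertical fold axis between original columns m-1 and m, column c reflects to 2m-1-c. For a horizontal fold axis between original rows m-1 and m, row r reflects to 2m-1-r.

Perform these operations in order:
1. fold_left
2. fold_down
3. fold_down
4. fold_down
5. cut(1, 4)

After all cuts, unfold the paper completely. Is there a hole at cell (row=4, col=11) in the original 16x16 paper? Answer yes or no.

Op 1 fold_left: fold axis v@8; visible region now rows[0,16) x cols[0,8) = 16x8
Op 2 fold_down: fold axis h@8; visible region now rows[8,16) x cols[0,8) = 8x8
Op 3 fold_down: fold axis h@12; visible region now rows[12,16) x cols[0,8) = 4x8
Op 4 fold_down: fold axis h@14; visible region now rows[14,16) x cols[0,8) = 2x8
Op 5 cut(1, 4): punch at orig (15,4); cuts so far [(15, 4)]; region rows[14,16) x cols[0,8) = 2x8
Unfold 1 (reflect across h@14): 2 holes -> [(12, 4), (15, 4)]
Unfold 2 (reflect across h@12): 4 holes -> [(8, 4), (11, 4), (12, 4), (15, 4)]
Unfold 3 (reflect across h@8): 8 holes -> [(0, 4), (3, 4), (4, 4), (7, 4), (8, 4), (11, 4), (12, 4), (15, 4)]
Unfold 4 (reflect across v@8): 16 holes -> [(0, 4), (0, 11), (3, 4), (3, 11), (4, 4), (4, 11), (7, 4), (7, 11), (8, 4), (8, 11), (11, 4), (11, 11), (12, 4), (12, 11), (15, 4), (15, 11)]
Holes: [(0, 4), (0, 11), (3, 4), (3, 11), (4, 4), (4, 11), (7, 4), (7, 11), (8, 4), (8, 11), (11, 4), (11, 11), (12, 4), (12, 11), (15, 4), (15, 11)]

Answer: yes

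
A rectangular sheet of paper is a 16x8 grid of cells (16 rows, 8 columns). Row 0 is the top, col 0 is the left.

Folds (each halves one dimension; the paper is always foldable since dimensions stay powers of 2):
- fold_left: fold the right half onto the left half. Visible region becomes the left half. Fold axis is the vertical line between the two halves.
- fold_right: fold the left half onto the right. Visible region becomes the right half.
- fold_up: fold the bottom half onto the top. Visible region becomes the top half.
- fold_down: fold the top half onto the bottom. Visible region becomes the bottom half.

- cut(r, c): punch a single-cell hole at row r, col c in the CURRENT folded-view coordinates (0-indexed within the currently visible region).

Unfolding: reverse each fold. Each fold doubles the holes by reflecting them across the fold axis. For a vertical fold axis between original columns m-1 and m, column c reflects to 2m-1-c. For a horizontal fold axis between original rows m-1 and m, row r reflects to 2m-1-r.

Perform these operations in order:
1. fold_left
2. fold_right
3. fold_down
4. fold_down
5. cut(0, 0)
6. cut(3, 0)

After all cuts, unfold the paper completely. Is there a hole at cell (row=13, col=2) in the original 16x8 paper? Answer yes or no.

Op 1 fold_left: fold axis v@4; visible region now rows[0,16) x cols[0,4) = 16x4
Op 2 fold_right: fold axis v@2; visible region now rows[0,16) x cols[2,4) = 16x2
Op 3 fold_down: fold axis h@8; visible region now rows[8,16) x cols[2,4) = 8x2
Op 4 fold_down: fold axis h@12; visible region now rows[12,16) x cols[2,4) = 4x2
Op 5 cut(0, 0): punch at orig (12,2); cuts so far [(12, 2)]; region rows[12,16) x cols[2,4) = 4x2
Op 6 cut(3, 0): punch at orig (15,2); cuts so far [(12, 2), (15, 2)]; region rows[12,16) x cols[2,4) = 4x2
Unfold 1 (reflect across h@12): 4 holes -> [(8, 2), (11, 2), (12, 2), (15, 2)]
Unfold 2 (reflect across h@8): 8 holes -> [(0, 2), (3, 2), (4, 2), (7, 2), (8, 2), (11, 2), (12, 2), (15, 2)]
Unfold 3 (reflect across v@2): 16 holes -> [(0, 1), (0, 2), (3, 1), (3, 2), (4, 1), (4, 2), (7, 1), (7, 2), (8, 1), (8, 2), (11, 1), (11, 2), (12, 1), (12, 2), (15, 1), (15, 2)]
Unfold 4 (reflect across v@4): 32 holes -> [(0, 1), (0, 2), (0, 5), (0, 6), (3, 1), (3, 2), (3, 5), (3, 6), (4, 1), (4, 2), (4, 5), (4, 6), (7, 1), (7, 2), (7, 5), (7, 6), (8, 1), (8, 2), (8, 5), (8, 6), (11, 1), (11, 2), (11, 5), (11, 6), (12, 1), (12, 2), (12, 5), (12, 6), (15, 1), (15, 2), (15, 5), (15, 6)]
Holes: [(0, 1), (0, 2), (0, 5), (0, 6), (3, 1), (3, 2), (3, 5), (3, 6), (4, 1), (4, 2), (4, 5), (4, 6), (7, 1), (7, 2), (7, 5), (7, 6), (8, 1), (8, 2), (8, 5), (8, 6), (11, 1), (11, 2), (11, 5), (11, 6), (12, 1), (12, 2), (12, 5), (12, 6), (15, 1), (15, 2), (15, 5), (15, 6)]

Answer: no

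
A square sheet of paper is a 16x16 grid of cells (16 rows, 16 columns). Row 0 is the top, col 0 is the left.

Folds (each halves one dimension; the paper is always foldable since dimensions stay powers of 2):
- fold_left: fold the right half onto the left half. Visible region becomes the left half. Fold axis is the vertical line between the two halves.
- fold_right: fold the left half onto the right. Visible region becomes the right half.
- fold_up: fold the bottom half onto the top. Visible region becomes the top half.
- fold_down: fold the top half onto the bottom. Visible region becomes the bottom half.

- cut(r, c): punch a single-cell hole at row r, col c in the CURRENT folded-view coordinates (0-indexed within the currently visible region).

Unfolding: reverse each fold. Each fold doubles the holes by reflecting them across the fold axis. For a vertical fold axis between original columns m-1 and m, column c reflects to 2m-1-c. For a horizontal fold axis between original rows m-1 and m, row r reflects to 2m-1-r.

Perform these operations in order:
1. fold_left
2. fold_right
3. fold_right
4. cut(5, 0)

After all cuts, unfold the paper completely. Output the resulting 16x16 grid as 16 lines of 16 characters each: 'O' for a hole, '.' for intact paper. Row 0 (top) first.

Answer: ................
................
................
................
................
.OO..OO..OO..OO.
................
................
................
................
................
................
................
................
................
................

Derivation:
Op 1 fold_left: fold axis v@8; visible region now rows[0,16) x cols[0,8) = 16x8
Op 2 fold_right: fold axis v@4; visible region now rows[0,16) x cols[4,8) = 16x4
Op 3 fold_right: fold axis v@6; visible region now rows[0,16) x cols[6,8) = 16x2
Op 4 cut(5, 0): punch at orig (5,6); cuts so far [(5, 6)]; region rows[0,16) x cols[6,8) = 16x2
Unfold 1 (reflect across v@6): 2 holes -> [(5, 5), (5, 6)]
Unfold 2 (reflect across v@4): 4 holes -> [(5, 1), (5, 2), (5, 5), (5, 6)]
Unfold 3 (reflect across v@8): 8 holes -> [(5, 1), (5, 2), (5, 5), (5, 6), (5, 9), (5, 10), (5, 13), (5, 14)]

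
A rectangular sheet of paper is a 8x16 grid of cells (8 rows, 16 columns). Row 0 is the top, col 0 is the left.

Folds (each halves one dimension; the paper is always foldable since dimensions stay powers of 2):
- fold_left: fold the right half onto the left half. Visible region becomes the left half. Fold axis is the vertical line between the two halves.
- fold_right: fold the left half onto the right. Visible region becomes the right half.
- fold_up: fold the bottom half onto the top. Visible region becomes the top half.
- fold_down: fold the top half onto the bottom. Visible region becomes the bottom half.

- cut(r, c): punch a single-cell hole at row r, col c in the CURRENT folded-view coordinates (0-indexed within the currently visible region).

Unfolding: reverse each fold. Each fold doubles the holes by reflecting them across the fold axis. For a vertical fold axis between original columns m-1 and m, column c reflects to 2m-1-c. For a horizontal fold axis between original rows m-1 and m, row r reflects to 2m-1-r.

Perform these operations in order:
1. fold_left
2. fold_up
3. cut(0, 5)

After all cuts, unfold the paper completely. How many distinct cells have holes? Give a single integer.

Answer: 4

Derivation:
Op 1 fold_left: fold axis v@8; visible region now rows[0,8) x cols[0,8) = 8x8
Op 2 fold_up: fold axis h@4; visible region now rows[0,4) x cols[0,8) = 4x8
Op 3 cut(0, 5): punch at orig (0,5); cuts so far [(0, 5)]; region rows[0,4) x cols[0,8) = 4x8
Unfold 1 (reflect across h@4): 2 holes -> [(0, 5), (7, 5)]
Unfold 2 (reflect across v@8): 4 holes -> [(0, 5), (0, 10), (7, 5), (7, 10)]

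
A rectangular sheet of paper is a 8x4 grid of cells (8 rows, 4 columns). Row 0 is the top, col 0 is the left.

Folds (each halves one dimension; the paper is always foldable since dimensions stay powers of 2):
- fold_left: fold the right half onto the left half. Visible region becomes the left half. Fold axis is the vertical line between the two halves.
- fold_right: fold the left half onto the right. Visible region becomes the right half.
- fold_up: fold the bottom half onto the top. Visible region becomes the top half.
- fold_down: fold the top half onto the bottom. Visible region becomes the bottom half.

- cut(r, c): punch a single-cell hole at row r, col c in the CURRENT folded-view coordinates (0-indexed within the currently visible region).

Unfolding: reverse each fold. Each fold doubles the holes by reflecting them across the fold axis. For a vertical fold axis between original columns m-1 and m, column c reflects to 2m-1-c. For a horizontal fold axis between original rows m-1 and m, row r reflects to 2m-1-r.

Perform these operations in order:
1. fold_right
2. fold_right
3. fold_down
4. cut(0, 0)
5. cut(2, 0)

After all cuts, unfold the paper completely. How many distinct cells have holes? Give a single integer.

Answer: 16

Derivation:
Op 1 fold_right: fold axis v@2; visible region now rows[0,8) x cols[2,4) = 8x2
Op 2 fold_right: fold axis v@3; visible region now rows[0,8) x cols[3,4) = 8x1
Op 3 fold_down: fold axis h@4; visible region now rows[4,8) x cols[3,4) = 4x1
Op 4 cut(0, 0): punch at orig (4,3); cuts so far [(4, 3)]; region rows[4,8) x cols[3,4) = 4x1
Op 5 cut(2, 0): punch at orig (6,3); cuts so far [(4, 3), (6, 3)]; region rows[4,8) x cols[3,4) = 4x1
Unfold 1 (reflect across h@4): 4 holes -> [(1, 3), (3, 3), (4, 3), (6, 3)]
Unfold 2 (reflect across v@3): 8 holes -> [(1, 2), (1, 3), (3, 2), (3, 3), (4, 2), (4, 3), (6, 2), (6, 3)]
Unfold 3 (reflect across v@2): 16 holes -> [(1, 0), (1, 1), (1, 2), (1, 3), (3, 0), (3, 1), (3, 2), (3, 3), (4, 0), (4, 1), (4, 2), (4, 3), (6, 0), (6, 1), (6, 2), (6, 3)]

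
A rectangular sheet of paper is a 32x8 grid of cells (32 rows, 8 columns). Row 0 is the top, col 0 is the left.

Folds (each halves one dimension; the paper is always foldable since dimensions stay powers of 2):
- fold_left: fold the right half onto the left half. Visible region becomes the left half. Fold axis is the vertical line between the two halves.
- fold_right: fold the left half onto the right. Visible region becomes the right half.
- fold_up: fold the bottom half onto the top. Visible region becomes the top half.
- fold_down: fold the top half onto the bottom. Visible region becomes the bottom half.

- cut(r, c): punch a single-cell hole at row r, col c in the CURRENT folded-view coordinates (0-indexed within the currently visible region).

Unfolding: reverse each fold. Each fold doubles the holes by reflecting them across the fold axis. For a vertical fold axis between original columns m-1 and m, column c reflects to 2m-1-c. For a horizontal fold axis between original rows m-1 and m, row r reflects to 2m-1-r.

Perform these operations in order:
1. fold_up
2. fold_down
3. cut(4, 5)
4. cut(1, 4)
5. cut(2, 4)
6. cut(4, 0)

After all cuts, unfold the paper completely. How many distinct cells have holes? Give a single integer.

Answer: 16

Derivation:
Op 1 fold_up: fold axis h@16; visible region now rows[0,16) x cols[0,8) = 16x8
Op 2 fold_down: fold axis h@8; visible region now rows[8,16) x cols[0,8) = 8x8
Op 3 cut(4, 5): punch at orig (12,5); cuts so far [(12, 5)]; region rows[8,16) x cols[0,8) = 8x8
Op 4 cut(1, 4): punch at orig (9,4); cuts so far [(9, 4), (12, 5)]; region rows[8,16) x cols[0,8) = 8x8
Op 5 cut(2, 4): punch at orig (10,4); cuts so far [(9, 4), (10, 4), (12, 5)]; region rows[8,16) x cols[0,8) = 8x8
Op 6 cut(4, 0): punch at orig (12,0); cuts so far [(9, 4), (10, 4), (12, 0), (12, 5)]; region rows[8,16) x cols[0,8) = 8x8
Unfold 1 (reflect across h@8): 8 holes -> [(3, 0), (3, 5), (5, 4), (6, 4), (9, 4), (10, 4), (12, 0), (12, 5)]
Unfold 2 (reflect across h@16): 16 holes -> [(3, 0), (3, 5), (5, 4), (6, 4), (9, 4), (10, 4), (12, 0), (12, 5), (19, 0), (19, 5), (21, 4), (22, 4), (25, 4), (26, 4), (28, 0), (28, 5)]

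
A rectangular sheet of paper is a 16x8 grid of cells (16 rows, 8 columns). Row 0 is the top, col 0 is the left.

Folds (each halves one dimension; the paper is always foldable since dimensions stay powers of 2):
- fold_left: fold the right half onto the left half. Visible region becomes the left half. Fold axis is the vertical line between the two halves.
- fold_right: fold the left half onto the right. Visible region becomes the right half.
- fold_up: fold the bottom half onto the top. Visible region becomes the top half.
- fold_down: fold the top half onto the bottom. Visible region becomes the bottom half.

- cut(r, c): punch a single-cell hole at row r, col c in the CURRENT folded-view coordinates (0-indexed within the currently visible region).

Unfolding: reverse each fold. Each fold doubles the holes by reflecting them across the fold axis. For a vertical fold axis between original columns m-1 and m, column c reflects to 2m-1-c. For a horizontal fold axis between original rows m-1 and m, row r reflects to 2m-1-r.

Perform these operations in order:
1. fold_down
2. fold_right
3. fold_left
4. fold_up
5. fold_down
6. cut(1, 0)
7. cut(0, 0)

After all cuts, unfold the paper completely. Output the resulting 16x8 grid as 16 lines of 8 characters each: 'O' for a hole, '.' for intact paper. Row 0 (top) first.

Op 1 fold_down: fold axis h@8; visible region now rows[8,16) x cols[0,8) = 8x8
Op 2 fold_right: fold axis v@4; visible region now rows[8,16) x cols[4,8) = 8x4
Op 3 fold_left: fold axis v@6; visible region now rows[8,16) x cols[4,6) = 8x2
Op 4 fold_up: fold axis h@12; visible region now rows[8,12) x cols[4,6) = 4x2
Op 5 fold_down: fold axis h@10; visible region now rows[10,12) x cols[4,6) = 2x2
Op 6 cut(1, 0): punch at orig (11,4); cuts so far [(11, 4)]; region rows[10,12) x cols[4,6) = 2x2
Op 7 cut(0, 0): punch at orig (10,4); cuts so far [(10, 4), (11, 4)]; region rows[10,12) x cols[4,6) = 2x2
Unfold 1 (reflect across h@10): 4 holes -> [(8, 4), (9, 4), (10, 4), (11, 4)]
Unfold 2 (reflect across h@12): 8 holes -> [(8, 4), (9, 4), (10, 4), (11, 4), (12, 4), (13, 4), (14, 4), (15, 4)]
Unfold 3 (reflect across v@6): 16 holes -> [(8, 4), (8, 7), (9, 4), (9, 7), (10, 4), (10, 7), (11, 4), (11, 7), (12, 4), (12, 7), (13, 4), (13, 7), (14, 4), (14, 7), (15, 4), (15, 7)]
Unfold 4 (reflect across v@4): 32 holes -> [(8, 0), (8, 3), (8, 4), (8, 7), (9, 0), (9, 3), (9, 4), (9, 7), (10, 0), (10, 3), (10, 4), (10, 7), (11, 0), (11, 3), (11, 4), (11, 7), (12, 0), (12, 3), (12, 4), (12, 7), (13, 0), (13, 3), (13, 4), (13, 7), (14, 0), (14, 3), (14, 4), (14, 7), (15, 0), (15, 3), (15, 4), (15, 7)]
Unfold 5 (reflect across h@8): 64 holes -> [(0, 0), (0, 3), (0, 4), (0, 7), (1, 0), (1, 3), (1, 4), (1, 7), (2, 0), (2, 3), (2, 4), (2, 7), (3, 0), (3, 3), (3, 4), (3, 7), (4, 0), (4, 3), (4, 4), (4, 7), (5, 0), (5, 3), (5, 4), (5, 7), (6, 0), (6, 3), (6, 4), (6, 7), (7, 0), (7, 3), (7, 4), (7, 7), (8, 0), (8, 3), (8, 4), (8, 7), (9, 0), (9, 3), (9, 4), (9, 7), (10, 0), (10, 3), (10, 4), (10, 7), (11, 0), (11, 3), (11, 4), (11, 7), (12, 0), (12, 3), (12, 4), (12, 7), (13, 0), (13, 3), (13, 4), (13, 7), (14, 0), (14, 3), (14, 4), (14, 7), (15, 0), (15, 3), (15, 4), (15, 7)]

Answer: O..OO..O
O..OO..O
O..OO..O
O..OO..O
O..OO..O
O..OO..O
O..OO..O
O..OO..O
O..OO..O
O..OO..O
O..OO..O
O..OO..O
O..OO..O
O..OO..O
O..OO..O
O..OO..O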